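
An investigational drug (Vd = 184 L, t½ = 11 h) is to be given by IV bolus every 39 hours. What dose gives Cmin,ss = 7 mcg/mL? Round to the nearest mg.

τ/t½ = 39/11 ≈ 3.5455, so f = (1/2)^(39/11) ≈ 0.085647.
Cmin,ss = (D/Vd)·f/(1−f), so D = Cmin,ss·Vd·(1−f)/f.
D = 7 × 184 × (1−f)/f ≈ 7 × 184 × 10.67583 ≈ 13750.47 mg.

13750 mg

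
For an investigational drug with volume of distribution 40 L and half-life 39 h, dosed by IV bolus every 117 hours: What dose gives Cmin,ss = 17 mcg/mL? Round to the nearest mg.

4760 mg

τ/t½ = 117/39 ≈ 3, so f = (1/2)^(117/39) ≈ 0.125000.
Cmin,ss = (D/Vd)·f/(1−f), so D = Cmin,ss·Vd·(1−f)/f.
D = 17 × 40 × (1−f)/f ≈ 17 × 40 × 7.00000 ≈ 4760.00 mg.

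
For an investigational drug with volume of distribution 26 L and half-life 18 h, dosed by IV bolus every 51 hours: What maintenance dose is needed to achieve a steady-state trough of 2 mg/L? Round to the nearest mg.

τ/t½ = 51/18 ≈ 2.8333, so f = (1/2)^(51/18) ≈ 0.140308.
Cmin,ss = (D/Vd)·f/(1−f), so D = Cmin,ss·Vd·(1−f)/f.
D = 2 × 26 × (1−f)/f ≈ 2 × 26 × 6.12718 ≈ 318.61 mg.

319 mg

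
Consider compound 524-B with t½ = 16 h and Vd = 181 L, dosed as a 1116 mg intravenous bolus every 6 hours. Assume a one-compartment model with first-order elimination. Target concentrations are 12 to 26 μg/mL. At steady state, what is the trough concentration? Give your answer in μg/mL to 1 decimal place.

k = ln2/t½ = ln2/16 ≈ 0.043322 h⁻¹; fraction remaining f = e^(−kτ) = e^(−0.043322×6) ≈ 0.7711.
Single-dose peak C₀ = D/Vd = 1116/181 ≈ 6.166 μg/mL.
Steady-state trough Cmin,ss = C₀·f/(1−f) ≈ 6.166 × 0.7711/0.2289 ≈ 20.772 μg/mL.
Trough 20.8 μg/mL vs MEC 12 μg/mL: adequate.

20.8 μg/mL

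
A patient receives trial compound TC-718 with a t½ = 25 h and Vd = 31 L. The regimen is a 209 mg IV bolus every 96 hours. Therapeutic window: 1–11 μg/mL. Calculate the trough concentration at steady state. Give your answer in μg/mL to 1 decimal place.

0.5 μg/mL

Over one 96-h interval, 96/25 ≈ 3.84 half-lives elapse, leaving f ≈ 0.0698 of each dose.
Each bolus raises the concentration by D/Vd = 209/31 ≈ 6.742 μg/mL.
Steady-state trough Cmin,ss = C₀·f/(1−f) ≈ 6.742 × 0.0698/0.9302 ≈ 0.506 μg/mL.
Trough 0.5 μg/mL vs MEC 1 μg/mL: subtherapeutic.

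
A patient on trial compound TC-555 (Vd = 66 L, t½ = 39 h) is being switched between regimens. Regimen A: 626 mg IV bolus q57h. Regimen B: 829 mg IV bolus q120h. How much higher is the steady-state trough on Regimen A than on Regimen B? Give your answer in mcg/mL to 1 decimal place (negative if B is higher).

Regimen A: f = (1/2)^(57/39) ≈ 0.3631; Cmin,ss = (626/66)·f/(1−f) ≈ 5.407 mcg/mL.
Regimen B: f = (1/2)^(120/39) ≈ 0.1185; Cmin,ss = (829/66)·f/(1−f) ≈ 1.689 mcg/mL.
Difference ≈ 5.407 − 1.689 ≈ 3.718 mcg/mL.

3.7 mcg/mL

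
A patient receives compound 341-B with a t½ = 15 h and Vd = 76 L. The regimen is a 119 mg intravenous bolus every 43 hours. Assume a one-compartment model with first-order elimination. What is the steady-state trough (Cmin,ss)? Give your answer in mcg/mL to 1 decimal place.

0.2 mcg/mL

Over one 43-h interval, 43/15 ≈ 2.8667 half-lives elapse, leaving f ≈ 0.1371 of each dose.
Accumulation ratio R = 1/(1 − f) ≈ 1/0.8629 ≈ 1.1589.
Single-dose peak C₀ = D/Vd = 119/76 ≈ 1.566 mcg/mL.
Cmax,ss = C₀/(1 − f) ≈ 1.566/0.8629 ≈ 1.815 mcg/mL.
Steady-state trough Cmin,ss = Cmax,ss·f ≈ 1.815 × 0.1371 ≈ 0.249 mcg/mL.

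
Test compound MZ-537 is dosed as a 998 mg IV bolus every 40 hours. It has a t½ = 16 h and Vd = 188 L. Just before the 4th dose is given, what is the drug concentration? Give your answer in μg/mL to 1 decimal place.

1.1 μg/mL

f = (1/2)^(τ/t½) = (1/2)^(40/16) ≈ 0.1768.
C₀ = D/Vd = 998/188 ≈ 5.309 μg/mL.
Before the 4th dose, 3 doses have been given. Superposition: Cmin = C₀·(f + f² + … + f^3).
≈ 5.309 × (0.1768 + 0.0313 + 0.0055) ≈ 5.309 × 0.2136 ≈ 1.134 μg/mL.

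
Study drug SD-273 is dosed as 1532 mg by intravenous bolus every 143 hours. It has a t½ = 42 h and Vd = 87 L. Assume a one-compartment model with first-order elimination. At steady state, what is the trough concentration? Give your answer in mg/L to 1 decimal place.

1.8 mg/L

k = ln2/t½ = ln2/42 ≈ 0.016504 h⁻¹; fraction remaining f = e^(−kτ) = e^(−0.016504×143) ≈ 0.0944.
Single-dose peak C₀ = D/Vd = 1532/87 ≈ 17.609 mg/L.
Steady-state trough Cmin,ss = C₀·f/(1−f) ≈ 17.609 × 0.0944/0.9056 ≈ 1.836 mg/L.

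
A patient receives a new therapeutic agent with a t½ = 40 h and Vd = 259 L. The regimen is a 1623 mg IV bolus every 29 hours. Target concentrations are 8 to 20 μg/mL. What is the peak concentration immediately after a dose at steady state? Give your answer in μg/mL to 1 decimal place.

15.9 μg/mL

τ/t½ = 29/40 ≈ 0.725, so fraction remaining f = (1/2)^(29/40) ≈ 0.6050.
Accumulation ratio R = 1/(1 − f) ≈ 1/0.3950 ≈ 2.5316.
Single-dose peak C₀ = D/Vd = 1623/259 ≈ 6.266 μg/mL.
Steady-state peak Cmax,ss = C₀·R ≈ 6.266 × 2.5316 ≈ 15.863 μg/mL.
Peak 15.9 μg/mL vs MTC 20 μg/mL: below toxic threshold.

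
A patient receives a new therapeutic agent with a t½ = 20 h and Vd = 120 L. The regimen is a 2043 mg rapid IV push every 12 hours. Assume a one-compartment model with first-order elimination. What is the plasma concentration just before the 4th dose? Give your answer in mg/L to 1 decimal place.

23.5 mg/L

f = (1/2)^(τ/t½) = (1/2)^(12/20) ≈ 0.6598.
C₀ = D/Vd = 2043/120 ≈ 17.025 mg/L.
Before the 4th dose, 3 doses have been given. Superposition: Cmin = C₀·(f + f² + … + f^3).
≈ 17.025 × (0.6598 + 0.4353 + 0.2872) ≈ 17.025 × 1.3823 ≈ 23.534 mg/L.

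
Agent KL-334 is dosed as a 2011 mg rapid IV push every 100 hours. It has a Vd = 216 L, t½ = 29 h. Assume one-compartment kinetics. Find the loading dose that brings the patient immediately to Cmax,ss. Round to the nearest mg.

2214 mg

f = (1/2)^(100/29) ≈ 0.091615; accumulation ratio R = 1/(1−f) ≈ 1.10085.
Loading dose to hit Cmax,ss on first dose: D_load = D_maint·R ≈ 2011 × 1.10085 ≈ 2213.81 mg.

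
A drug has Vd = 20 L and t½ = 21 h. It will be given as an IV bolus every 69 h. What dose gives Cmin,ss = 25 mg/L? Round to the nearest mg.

4376 mg

τ/t½ = 69/21 ≈ 3.2857, so f = (1/2)^(69/21) ≈ 0.102542.
Cmin,ss = (D/Vd)·f/(1−f), so D = Cmin,ss·Vd·(1−f)/f.
D = 25 × 20 × (1−f)/f ≈ 25 × 20 × 8.75210 ≈ 4376.05 mg.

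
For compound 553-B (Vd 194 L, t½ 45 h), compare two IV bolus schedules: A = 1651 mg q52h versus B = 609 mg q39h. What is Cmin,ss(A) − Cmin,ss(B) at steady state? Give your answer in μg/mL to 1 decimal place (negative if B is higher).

Regimen A: f = (1/2)^(52/45) ≈ 0.4489; Cmin,ss = (1651/194)·f/(1−f) ≈ 6.932 μg/mL.
Regimen B: f = (1/2)^(39/45) ≈ 0.5484; Cmin,ss = (609/194)·f/(1−f) ≈ 3.812 μg/mL.
Difference ≈ 6.932 − 3.812 ≈ 3.120 μg/mL.

3.1 μg/mL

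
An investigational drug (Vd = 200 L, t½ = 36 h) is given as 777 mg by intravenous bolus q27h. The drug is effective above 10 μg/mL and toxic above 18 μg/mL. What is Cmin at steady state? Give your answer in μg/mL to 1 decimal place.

k = ln2/t½ = ln2/36 ≈ 0.019254 h⁻¹; fraction remaining f = e^(−kτ) = e^(−0.019254×27) ≈ 0.5946.
Accumulation ratio R = 1/(1 − f) ≈ 1/0.4054 ≈ 2.4667.
Single-dose peak C₀ = D/Vd = 777/200 ≈ 3.885 μg/mL.
Steady-state peak Cmax,ss = C₀·R ≈ 3.885 × 2.4667 ≈ 9.583 μg/mL.
One interval later, Cmin,ss = Cmax,ss·e^(−kτ) ≈ 9.583 × 0.5946 ≈ 5.698 μg/mL.
Trough 5.7 μg/mL vs MEC 10 μg/mL: subtherapeutic.

5.7 μg/mL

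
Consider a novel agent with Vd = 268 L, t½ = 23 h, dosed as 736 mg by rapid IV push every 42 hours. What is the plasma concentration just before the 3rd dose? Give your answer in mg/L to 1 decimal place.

1.0 mg/L

f = (1/2)^(τ/t½) = (1/2)^(42/23) ≈ 0.2820.
C₀ = D/Vd = 736/268 ≈ 2.746 mg/L.
Before the 3rd dose, 2 doses have been given. Superposition: Cmin = C₀·(f + f²).
≈ 2.746 × (0.2820 + 0.0795) ≈ 2.746 × 0.3615 ≈ 0.993 mg/L.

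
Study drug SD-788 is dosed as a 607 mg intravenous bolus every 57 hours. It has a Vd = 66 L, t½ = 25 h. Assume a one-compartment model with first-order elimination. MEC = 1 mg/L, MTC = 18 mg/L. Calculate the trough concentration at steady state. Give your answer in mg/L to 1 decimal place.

Over one 57-h interval, 57/25 ≈ 2.28 half-lives elapse, leaving f ≈ 0.2059 of each dose.
Single-dose peak C₀ = D/Vd = 607/66 ≈ 9.197 mg/L.
Steady-state trough Cmin,ss = C₀·f/(1−f) ≈ 9.197 × 0.2059/0.7941 ≈ 2.385 mg/L.
Trough 2.4 mg/L vs MEC 1 mg/L: adequate.

2.4 mg/L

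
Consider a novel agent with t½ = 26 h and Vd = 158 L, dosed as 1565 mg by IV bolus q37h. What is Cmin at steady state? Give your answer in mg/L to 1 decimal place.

Over one 37-h interval, 37/26 ≈ 1.4231 half-lives elapse, leaving f ≈ 0.3729 of each dose.
Accumulation ratio R = 1/(1 − f) ≈ 1/0.6271 ≈ 1.5946.
Each bolus raises the concentration by D/Vd = 1565/158 ≈ 9.905 mg/L.
Steady-state peak Cmax,ss = C₀·R ≈ 9.905 × 1.5946 ≈ 15.795 mg/L.
Steady-state trough Cmin,ss = Cmax,ss·f ≈ 15.795 × 0.3729 ≈ 5.890 mg/L.

5.9 mg/L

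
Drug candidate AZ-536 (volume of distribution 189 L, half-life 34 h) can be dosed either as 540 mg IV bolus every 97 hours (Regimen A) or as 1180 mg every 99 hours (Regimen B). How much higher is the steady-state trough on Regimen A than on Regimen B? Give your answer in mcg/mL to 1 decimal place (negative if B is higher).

Regimen A: f = (1/2)^(97/34) ≈ 0.1384; Cmin,ss = (540/189)·f/(1−f) ≈ 0.459 mcg/mL.
Regimen B: f = (1/2)^(99/34) ≈ 0.1329; Cmin,ss = (1180/189)·f/(1−f) ≈ 0.957 mcg/mL.
Difference ≈ 0.459 − 0.957 ≈ -0.498 mcg/mL.

-0.5 mcg/mL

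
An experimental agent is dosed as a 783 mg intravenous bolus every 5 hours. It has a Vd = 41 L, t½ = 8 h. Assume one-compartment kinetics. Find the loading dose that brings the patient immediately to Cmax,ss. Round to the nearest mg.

2227 mg

f = (1/2)^(5/8) ≈ 0.648420; accumulation ratio R = 1/(1−f) ≈ 2.84430.
Loading dose to hit Cmax,ss on first dose: D_load = D_maint·R ≈ 783 × 2.84430 ≈ 2227.09 mg.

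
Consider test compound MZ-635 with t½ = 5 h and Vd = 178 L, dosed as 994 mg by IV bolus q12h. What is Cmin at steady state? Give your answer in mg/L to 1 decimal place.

1.3 mg/L

τ/t½ = 12/5 ≈ 2.4, so fraction remaining f = (1/2)^(12/5) ≈ 0.1895.
At steady state, accumulation factor R = 1/(1 − e^(−kτ)) ≈ 1.2338.
Single-dose peak C₀ = D/Vd = 994/178 ≈ 5.584 mg/L.
Steady-state peak Cmax,ss = C₀·R ≈ 5.584 × 1.2338 ≈ 6.890 mg/L.
Steady-state trough Cmin,ss = Cmax,ss·f ≈ 6.890 × 0.1895 ≈ 1.306 mg/L.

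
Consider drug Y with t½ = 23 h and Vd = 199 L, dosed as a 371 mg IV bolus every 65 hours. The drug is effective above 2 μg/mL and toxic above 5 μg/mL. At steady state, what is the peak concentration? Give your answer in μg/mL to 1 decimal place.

2.2 μg/mL

k = ln2/t½ = ln2/23 ≈ 0.030137 h⁻¹; fraction remaining f = e^(−kτ) = e^(−0.030137×65) ≈ 0.1410.
At steady state, accumulation factor R = 1/(1 − e^(−kτ)) ≈ 1.1641.
Each bolus raises the concentration by D/Vd = 371/199 ≈ 1.864 μg/mL.
Steady-state peak Cmax,ss = C₀·R ≈ 1.864 × 1.1641 ≈ 2.170 μg/mL.
Peak 2.2 μg/mL vs MTC 5 μg/mL: below toxic threshold.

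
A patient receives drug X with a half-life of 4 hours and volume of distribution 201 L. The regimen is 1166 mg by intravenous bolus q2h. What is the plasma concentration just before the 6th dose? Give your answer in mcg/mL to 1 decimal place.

f = (1/2)^(τ/t½) = (1/2)^(2/4) ≈ 0.7071.
C₀ = D/Vd = 1166/201 ≈ 5.801 mcg/mL.
Before the 6th dose, 5 doses have been given. Superposition: Cmin = C₀·(f + f² + … + f^5).
≈ 5.801 × (0.7071 + 0.5000 + 0.3535 + 0.2500 + 0.1768) ≈ 5.801 × 1.9874 ≈ 11.529 mcg/mL.

11.5 mcg/mL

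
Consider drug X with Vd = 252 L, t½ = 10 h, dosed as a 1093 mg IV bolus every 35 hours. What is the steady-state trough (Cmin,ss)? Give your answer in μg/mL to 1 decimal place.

0.4 μg/mL

Over one 35-h interval, 35/10 ≈ 3.5 half-lives elapse, leaving f ≈ 0.0884 of each dose.
At steady state, accumulation factor R = 1/(1 − e^(−kτ)) ≈ 1.0970.
Each bolus raises the concentration by D/Vd = 1093/252 ≈ 4.337 μg/mL.
Cmax,ss = C₀/(1 − f) ≈ 4.337/0.9116 ≈ 4.758 μg/mL.
Steady-state trough Cmin,ss = Cmax,ss·f ≈ 4.758 × 0.0884 ≈ 0.421 μg/mL.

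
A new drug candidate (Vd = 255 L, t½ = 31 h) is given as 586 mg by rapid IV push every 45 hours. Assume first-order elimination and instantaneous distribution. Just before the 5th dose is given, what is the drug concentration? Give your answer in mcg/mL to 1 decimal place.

f = (1/2)^(τ/t½) = (1/2)^(45/31) ≈ 0.3656.
C₀ = D/Vd = 586/255 ≈ 2.298 mcg/mL.
Before the 5th dose, 4 doses have been given. Superposition: Cmin = C₀·(f + f² + … + f^4).
≈ 2.298 × (0.3656 + 0.1337 + 0.0489 + 0.0179) ≈ 2.298 × 0.5661 ≈ 1.301 mcg/mL.

1.3 mcg/mL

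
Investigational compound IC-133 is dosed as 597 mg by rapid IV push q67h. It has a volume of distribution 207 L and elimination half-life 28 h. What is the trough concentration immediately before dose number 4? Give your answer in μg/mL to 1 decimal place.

0.7 μg/mL

f = (1/2)^(τ/t½) = (1/2)^(67/28) ≈ 0.1904.
C₀ = D/Vd = 597/207 ≈ 2.884 μg/mL.
Before the 4th dose, 3 doses have been given. Superposition: Cmin = C₀·(f + f² + … + f^3).
≈ 2.884 × (0.1904 + 0.0363 + 0.0069) ≈ 2.884 × 0.2336 ≈ 0.674 μg/mL.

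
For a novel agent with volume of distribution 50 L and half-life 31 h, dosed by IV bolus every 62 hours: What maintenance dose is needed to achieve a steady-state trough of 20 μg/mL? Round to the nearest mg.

3000 mg

τ/t½ = 62/31 ≈ 2, so f = (1/2)^(62/31) ≈ 0.250000.
Cmin,ss = (D/Vd)·f/(1−f), so D = Cmin,ss·Vd·(1−f)/f.
D = 20 × 50 × (1−f)/f ≈ 20 × 50 × 3.00000 ≈ 3000.00 mg.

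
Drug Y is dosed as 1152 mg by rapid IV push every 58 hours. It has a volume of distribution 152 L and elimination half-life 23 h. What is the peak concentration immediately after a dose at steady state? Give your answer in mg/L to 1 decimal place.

9.2 mg/L

k = ln2/t½ = ln2/23 ≈ 0.030137 h⁻¹; fraction remaining f = e^(−kτ) = e^(−0.030137×58) ≈ 0.1741.
At steady state, accumulation factor R = 1/(1 − e^(−kτ)) ≈ 1.2108.
Single-dose peak C₀ = D/Vd = 1152/152 ≈ 7.579 mg/L.
Steady-state peak Cmax,ss = C₀·R ≈ 7.579 × 1.2108 ≈ 9.177 mg/L.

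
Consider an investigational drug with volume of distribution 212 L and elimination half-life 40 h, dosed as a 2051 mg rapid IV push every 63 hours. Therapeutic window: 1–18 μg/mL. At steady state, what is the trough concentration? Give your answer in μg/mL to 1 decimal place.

Over one 63-h interval, 63/40 ≈ 1.575 half-lives elapse, leaving f ≈ 0.3356 of each dose.
Each bolus raises the concentration by D/Vd = 2051/212 ≈ 9.675 μg/mL.
Steady-state trough Cmin,ss = C₀·f/(1−f) ≈ 9.675 × 0.3356/0.6644 ≈ 4.887 μg/mL.
Trough 4.9 μg/mL vs MEC 1 μg/mL: adequate.

4.9 μg/mL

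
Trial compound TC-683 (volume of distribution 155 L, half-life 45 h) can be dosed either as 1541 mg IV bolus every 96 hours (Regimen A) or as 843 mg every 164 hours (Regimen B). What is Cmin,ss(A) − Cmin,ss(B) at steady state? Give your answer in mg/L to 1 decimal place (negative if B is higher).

2.5 mg/L

Regimen A: f = (1/2)^(96/45) ≈ 0.2279; Cmin,ss = (1541/155)·f/(1−f) ≈ 2.935 mg/L.
Regimen B: f = (1/2)^(164/45) ≈ 0.0800; Cmin,ss = (843/155)·f/(1−f) ≈ 0.473 mg/L.
Difference ≈ 2.935 − 0.473 ≈ 2.462 mg/L.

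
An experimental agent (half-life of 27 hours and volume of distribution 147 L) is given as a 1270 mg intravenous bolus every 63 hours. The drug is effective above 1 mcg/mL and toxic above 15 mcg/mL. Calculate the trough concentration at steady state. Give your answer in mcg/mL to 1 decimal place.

τ/t½ = 63/27 ≈ 2.3333, so fraction remaining f = (1/2)^(63/27) ≈ 0.1984.
Single-dose peak C₀ = D/Vd = 1270/147 ≈ 8.639 mcg/mL.
Steady-state trough Cmin,ss = C₀·f/(1−f) ≈ 8.639 × 0.1984/0.8016 ≈ 2.138 mcg/mL.
Trough 2.1 mcg/mL vs MEC 1 mcg/mL: adequate.

2.1 mcg/mL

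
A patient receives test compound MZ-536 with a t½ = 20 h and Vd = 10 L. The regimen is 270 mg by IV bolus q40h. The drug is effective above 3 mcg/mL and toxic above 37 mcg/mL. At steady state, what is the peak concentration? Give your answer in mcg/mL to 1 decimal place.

36.0 mcg/mL

τ = 40 h = 2 half-lives, so f = (1/2)^2 = 0.25.
At steady state, R = 1/(1 − 0.25) = 4/3.
Single-dose peak C₀ = D/Vd = 270/10 = 27 mcg/mL.
Steady-state peak Cmax,ss = C₀·R = 27 × 4/3 ≈ 36.000 mcg/mL.
Peak 36.0 mcg/mL vs MTC 37 mcg/mL: below toxic threshold.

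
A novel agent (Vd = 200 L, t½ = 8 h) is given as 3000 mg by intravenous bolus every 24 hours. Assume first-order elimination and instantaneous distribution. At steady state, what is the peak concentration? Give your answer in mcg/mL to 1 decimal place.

The dosing interval is 3 half-lives, so f = 2^(−3) = 0.125.
Accumulation ratio R = 1/(1 − f) = 1/0.875 = 8/7.
Single-dose peak C₀ = D/Vd = 3000/200 = 15 mcg/mL.
Steady-state peak Cmax,ss = C₀·R = 15 × 8/7 ≈ 17.143 mcg/mL.

17.1 mcg/mL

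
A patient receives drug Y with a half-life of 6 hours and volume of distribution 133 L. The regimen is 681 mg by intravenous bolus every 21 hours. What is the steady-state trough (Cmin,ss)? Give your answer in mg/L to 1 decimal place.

0.5 mg/L

Over one 21-h interval, 21/6 ≈ 3.5 half-lives elapse, leaving f ≈ 0.0884 of each dose.
At steady state, accumulation factor R = 1/(1 − e^(−kτ)) ≈ 1.0970.
Each bolus raises the concentration by D/Vd = 681/133 ≈ 5.120 mg/L.
Cmax,ss = C₀/(1 − f) ≈ 5.120/0.9116 ≈ 5.616 mg/L.
Steady-state trough Cmin,ss = Cmax,ss·f ≈ 5.616 × 0.0884 ≈ 0.496 mg/L.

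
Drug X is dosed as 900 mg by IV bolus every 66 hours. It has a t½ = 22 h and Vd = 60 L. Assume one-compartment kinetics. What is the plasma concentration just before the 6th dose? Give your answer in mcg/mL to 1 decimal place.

2.1 mcg/mL

f = (1/2)^(τ/t½) = (1/2)^(66/22) ≈ 0.1250.
C₀ = D/Vd = 900/60 ≈ 15.000 mcg/mL.
Before the 6th dose, 5 doses have been given. Superposition: Cmin = C₀·(f + f² + … + f^5).
≈ 15.000 × (0.1250 + 0.0156 + 0.0020 + 0.0002 + 0.0000) ≈ 15.000 × 0.1428 ≈ 2.142 mcg/mL.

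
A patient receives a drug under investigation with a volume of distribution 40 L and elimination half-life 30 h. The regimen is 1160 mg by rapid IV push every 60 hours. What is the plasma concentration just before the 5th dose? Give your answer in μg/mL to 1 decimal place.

f = (1/2)^(τ/t½) = (1/2)^(60/30) ≈ 0.2500.
C₀ = D/Vd = 1160/40 ≈ 29.000 μg/mL.
Before the 5th dose, 4 doses have been given. Superposition: Cmin = C₀·(f + f² + … + f^4).
≈ 29.000 × (0.2500 + 0.0625 + 0.0156 + 0.0039) ≈ 29.000 × 0.3320 ≈ 9.628 μg/mL.

9.6 μg/mL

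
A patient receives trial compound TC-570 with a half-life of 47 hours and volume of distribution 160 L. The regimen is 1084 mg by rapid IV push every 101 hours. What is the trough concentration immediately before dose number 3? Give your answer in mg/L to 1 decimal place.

1.9 mg/L

f = (1/2)^(τ/t½) = (1/2)^(101/47) ≈ 0.2255.
C₀ = D/Vd = 1084/160 ≈ 6.775 mg/L.
Before the 3rd dose, 2 doses have been given. Superposition: Cmin = C₀·(f + f²).
≈ 6.775 × (0.2255 + 0.0509) ≈ 6.775 × 0.2764 ≈ 1.873 mg/L.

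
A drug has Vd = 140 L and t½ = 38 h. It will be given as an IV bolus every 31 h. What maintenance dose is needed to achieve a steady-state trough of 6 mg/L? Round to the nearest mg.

639 mg

τ/t½ = 31/38 ≈ 0.81579, so f = (1/2)^(31/38) ≈ 0.568098.
Cmin,ss = (D/Vd)·f/(1−f), so D = Cmin,ss·Vd·(1−f)/f.
D = 6 × 140 × (1−f)/f ≈ 6 × 140 × 0.76026 ≈ 638.62 mg.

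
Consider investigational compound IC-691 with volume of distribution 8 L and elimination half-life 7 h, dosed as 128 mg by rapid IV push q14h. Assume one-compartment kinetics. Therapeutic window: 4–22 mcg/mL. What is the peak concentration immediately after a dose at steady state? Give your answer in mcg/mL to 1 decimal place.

The dosing interval is 2 half-lives, so f = 2^(−2) = 0.25.
At steady state, R = 1/(1 − 0.25) = 4/3.
Single-dose peak C₀ = D/Vd = 128/8 = 16 mcg/mL.
Steady-state peak Cmax,ss = C₀·R = 16 × 4/3 ≈ 21.333 mcg/mL.
Peak 21.3 mcg/mL vs MTC 22 mcg/mL: below toxic threshold.

21.3 mcg/mL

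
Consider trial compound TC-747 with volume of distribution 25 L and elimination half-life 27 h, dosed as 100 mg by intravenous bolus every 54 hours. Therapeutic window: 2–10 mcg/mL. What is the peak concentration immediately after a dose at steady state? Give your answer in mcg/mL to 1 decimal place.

5.3 mcg/mL

τ = 54 h = 2 half-lives, so f = (1/2)^2 = 0.25.
Accumulation ratio R = 1/(1 − f) = 1/0.75 = 4/3.
Single-dose peak C₀ = D/Vd = 100/25 = 4 mcg/mL.
Steady-state peak Cmax,ss = C₀·R = 4 × 4/3 ≈ 5.333 mcg/mL.
Peak 5.3 mcg/mL vs MTC 10 mcg/mL: below toxic threshold.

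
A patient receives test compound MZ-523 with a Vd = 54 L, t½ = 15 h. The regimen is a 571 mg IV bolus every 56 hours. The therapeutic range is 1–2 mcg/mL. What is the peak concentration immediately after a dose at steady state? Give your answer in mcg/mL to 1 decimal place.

11.4 mcg/mL

Over one 56-h interval, 56/15 ≈ 3.7333 half-lives elapse, leaving f ≈ 0.0752 of each dose.
At steady state, accumulation factor R = 1/(1 − e^(−kτ)) ≈ 1.0813.
Each bolus raises the concentration by D/Vd = 571/54 ≈ 10.574 mcg/mL.
Steady-state peak Cmax,ss = C₀·R ≈ 10.574 × 1.0813 ≈ 11.434 mcg/mL.
Peak 11.4 mcg/mL vs MTC 2 mcg/mL: exceeds toxic threshold.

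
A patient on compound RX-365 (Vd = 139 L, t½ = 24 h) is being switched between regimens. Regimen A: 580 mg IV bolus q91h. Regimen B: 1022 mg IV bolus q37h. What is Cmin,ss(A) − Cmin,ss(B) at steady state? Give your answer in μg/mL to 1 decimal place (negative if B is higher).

-3.5 μg/mL

Regimen A: f = (1/2)^(91/24) ≈ 0.0722; Cmin,ss = (580/139)·f/(1−f) ≈ 0.325 μg/mL.
Regimen B: f = (1/2)^(37/24) ≈ 0.3435; Cmin,ss = (1022/139)·f/(1−f) ≈ 3.847 μg/mL.
Difference ≈ 0.325 − 3.847 ≈ -3.522 μg/mL.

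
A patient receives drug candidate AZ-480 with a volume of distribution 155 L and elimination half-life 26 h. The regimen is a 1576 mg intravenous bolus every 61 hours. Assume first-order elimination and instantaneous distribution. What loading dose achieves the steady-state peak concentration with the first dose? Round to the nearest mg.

f = (1/2)^(61/26) ≈ 0.196670; accumulation ratio R = 1/(1−f) ≈ 1.24482.
Loading dose to hit Cmax,ss on first dose: D_load = D_maint·R ≈ 1576 × 1.24482 ≈ 1961.84 mg.

1962 mg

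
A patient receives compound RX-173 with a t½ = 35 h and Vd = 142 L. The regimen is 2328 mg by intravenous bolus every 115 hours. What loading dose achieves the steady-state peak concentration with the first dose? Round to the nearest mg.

2594 mg

f = (1/2)^(115/35) ≈ 0.102542; accumulation ratio R = 1/(1−f) ≈ 1.11426.
Loading dose to hit Cmax,ss on first dose: D_load = D_maint·R ≈ 2328 × 1.11426 ≈ 2594.00 mg.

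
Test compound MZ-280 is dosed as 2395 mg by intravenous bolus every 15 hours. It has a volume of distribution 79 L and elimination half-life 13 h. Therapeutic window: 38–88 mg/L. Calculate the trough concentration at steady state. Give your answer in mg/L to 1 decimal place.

24.7 mg/L

k = ln2/t½ = ln2/13 ≈ 0.053319 h⁻¹; fraction remaining f = e^(−kτ) = e^(−0.053319×15) ≈ 0.4494.
Accumulation ratio R = 1/(1 − f) ≈ 1/0.5506 ≈ 1.8162.
Single-dose peak C₀ = D/Vd = 2395/79 ≈ 30.316 mg/L.
Cmax,ss = C₀/(1 − f) ≈ 30.316/0.5506 ≈ 55.060 mg/L.
One interval later, Cmin,ss = Cmax,ss·e^(−kτ) ≈ 55.060 × 0.4494 ≈ 24.744 mg/L.
Trough 24.7 mg/L vs MEC 38 mg/L: subtherapeutic.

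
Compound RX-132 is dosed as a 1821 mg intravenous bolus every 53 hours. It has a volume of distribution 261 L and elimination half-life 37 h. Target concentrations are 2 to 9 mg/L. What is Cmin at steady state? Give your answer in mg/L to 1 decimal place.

Over one 53-h interval, 53/37 ≈ 1.4324 half-lives elapse, leaving f ≈ 0.3705 of each dose.
At steady state, accumulation factor R = 1/(1 − e^(−kτ)) ≈ 1.5886.
Each bolus raises the concentration by D/Vd = 1821/261 ≈ 6.977 mg/L.
Cmax,ss = C₀/(1 − f) ≈ 6.977/0.6295 ≈ 11.083 mg/L.
One interval later, Cmin,ss = Cmax,ss·e^(−kτ) ≈ 11.083 × 0.3705 ≈ 4.106 mg/L.
Trough 4.1 mg/L vs MEC 2 mg/L: adequate.

4.1 mg/L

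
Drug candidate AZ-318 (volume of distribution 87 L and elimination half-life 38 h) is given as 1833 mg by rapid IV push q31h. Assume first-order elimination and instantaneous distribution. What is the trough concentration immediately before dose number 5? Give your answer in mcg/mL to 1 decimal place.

f = (1/2)^(τ/t½) = (1/2)^(31/38) ≈ 0.5681.
C₀ = D/Vd = 1833/87 ≈ 21.069 mcg/mL.
Before the 5th dose, 4 doses have been given. Superposition: Cmin = C₀·(f + f² + … + f^4).
≈ 21.069 × (0.5681 + 0.3227 + 0.1833 + 0.1042) ≈ 21.069 × 1.1783 ≈ 24.826 mcg/mL.

24.8 mcg/mL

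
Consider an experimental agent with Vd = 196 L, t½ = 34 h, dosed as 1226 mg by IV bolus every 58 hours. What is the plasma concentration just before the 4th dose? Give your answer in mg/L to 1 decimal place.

2.7 mg/L

f = (1/2)^(τ/t½) = (1/2)^(58/34) ≈ 0.3065.
C₀ = D/Vd = 1226/196 ≈ 6.255 mg/L.
Before the 4th dose, 3 doses have been given. Superposition: Cmin = C₀·(f + f² + … + f^3).
≈ 6.255 × (0.3065 + 0.0939 + 0.0288) ≈ 6.255 × 0.4292 ≈ 2.685 mg/L.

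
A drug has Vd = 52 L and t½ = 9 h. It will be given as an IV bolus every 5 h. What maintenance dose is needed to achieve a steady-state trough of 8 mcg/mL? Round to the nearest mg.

195 mg

τ/t½ = 5/9 ≈ 0.55556, so f = (1/2)^(5/9) ≈ 0.680395.
Cmin,ss = (D/Vd)·f/(1−f), so D = Cmin,ss·Vd·(1−f)/f.
D = 8 × 52 × (1−f)/f ≈ 8 × 52 × 0.46973 ≈ 195.41 mg.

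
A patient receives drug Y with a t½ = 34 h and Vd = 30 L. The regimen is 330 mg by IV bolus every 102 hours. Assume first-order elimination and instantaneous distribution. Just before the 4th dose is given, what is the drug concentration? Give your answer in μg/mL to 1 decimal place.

1.6 μg/mL

f = (1/2)^(τ/t½) = (1/2)^(102/34) ≈ 0.1250.
C₀ = D/Vd = 330/30 ≈ 11.000 μg/mL.
Before the 4th dose, 3 doses have been given. Superposition: Cmin = C₀·(f + f² + … + f^3).
≈ 11.000 × (0.1250 + 0.0156 + 0.0020) ≈ 11.000 × 0.1426 ≈ 1.569 μg/mL.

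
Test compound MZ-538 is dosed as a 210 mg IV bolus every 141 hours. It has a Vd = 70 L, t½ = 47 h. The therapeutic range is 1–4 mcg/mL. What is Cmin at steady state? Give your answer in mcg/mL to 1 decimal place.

0.4 mcg/mL

The dosing interval is 3 half-lives, so f = 2^(−3) = 0.125.
Accumulation ratio R = 1/(1 − f) = 1/0.875 = 8/7.
Single-dose peak C₀ = D/Vd = 210/70 = 3 mcg/mL.
Steady-state peak Cmax,ss = C₀·R = 3 × 8/7 ≈ 3.429 mcg/mL.
Steady-state trough Cmin,ss = Cmax,ss·f ≈ 3.429 × 0.125 ≈ 0.429 mcg/mL.
Trough 0.4 mcg/mL vs MEC 1 mcg/mL: subtherapeutic.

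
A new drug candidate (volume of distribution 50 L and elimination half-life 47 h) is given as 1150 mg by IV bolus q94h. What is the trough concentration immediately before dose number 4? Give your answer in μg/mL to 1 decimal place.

7.5 μg/mL

f = (1/2)^(τ/t½) = (1/2)^(94/47) ≈ 0.2500.
C₀ = D/Vd = 1150/50 ≈ 23.000 μg/mL.
Before the 4th dose, 3 doses have been given. Superposition: Cmin = C₀·(f + f² + … + f^3).
≈ 23.000 × (0.2500 + 0.0625 + 0.0156) ≈ 23.000 × 0.3281 ≈ 7.546 μg/mL.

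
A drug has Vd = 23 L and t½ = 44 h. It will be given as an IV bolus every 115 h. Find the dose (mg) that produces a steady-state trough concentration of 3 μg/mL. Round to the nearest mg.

τ/t½ = 115/44 ≈ 2.6136, so f = (1/2)^(115/44) ≈ 0.163387.
Cmin,ss = (D/Vd)·f/(1−f), so D = Cmin,ss·Vd·(1−f)/f.
D = 3 × 23 × (1−f)/f ≈ 3 × 23 × 5.12044 ≈ 353.31 mg.

353 mg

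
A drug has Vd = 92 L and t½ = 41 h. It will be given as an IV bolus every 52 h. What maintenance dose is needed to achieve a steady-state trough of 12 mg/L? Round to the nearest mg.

τ/t½ = 52/41 ≈ 1.2683, so f = (1/2)^(52/41) ≈ 0.415151.
Cmin,ss = (D/Vd)·f/(1−f), so D = Cmin,ss·Vd·(1−f)/f.
D = 12 × 92 × (1−f)/f ≈ 12 × 92 × 1.40876 ≈ 1555.27 mg.

1555 mg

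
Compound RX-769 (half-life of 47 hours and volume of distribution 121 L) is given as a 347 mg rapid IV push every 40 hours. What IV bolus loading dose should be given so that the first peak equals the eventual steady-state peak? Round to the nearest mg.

f = (1/2)^(40/47) ≈ 0.554376; accumulation ratio R = 1/(1−f) ≈ 2.24404.
Loading dose to hit Cmax,ss on first dose: D_load = D_maint·R ≈ 347 × 2.24404 ≈ 778.68 mg.

779 mg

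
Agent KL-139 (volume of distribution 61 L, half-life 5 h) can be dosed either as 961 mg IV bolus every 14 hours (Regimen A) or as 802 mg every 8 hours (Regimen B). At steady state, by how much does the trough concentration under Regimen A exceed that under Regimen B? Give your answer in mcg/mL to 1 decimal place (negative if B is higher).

Regimen A: f = (1/2)^(14/5) ≈ 0.1436; Cmin,ss = (961/61)·f/(1−f) ≈ 2.642 mcg/mL.
Regimen B: f = (1/2)^(8/5) ≈ 0.3299; Cmin,ss = (802/61)·f/(1−f) ≈ 6.473 mcg/mL.
Difference ≈ 2.642 − 6.473 ≈ -3.831 mcg/mL.

-3.8 mcg/mL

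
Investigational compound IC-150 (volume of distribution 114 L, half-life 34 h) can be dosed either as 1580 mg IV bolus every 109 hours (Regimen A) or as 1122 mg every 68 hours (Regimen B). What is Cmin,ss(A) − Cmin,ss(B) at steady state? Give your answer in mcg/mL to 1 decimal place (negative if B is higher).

Regimen A: f = (1/2)^(109/34) ≈ 0.1084; Cmin,ss = (1580/114)·f/(1−f) ≈ 1.685 mcg/mL.
Regimen B: f = (1/2)^(68/34) ≈ 0.2500; Cmin,ss = (1122/114)·f/(1−f) ≈ 3.281 mcg/mL.
Difference ≈ 1.685 − 3.281 ≈ -1.596 mcg/mL.

-1.6 mcg/mL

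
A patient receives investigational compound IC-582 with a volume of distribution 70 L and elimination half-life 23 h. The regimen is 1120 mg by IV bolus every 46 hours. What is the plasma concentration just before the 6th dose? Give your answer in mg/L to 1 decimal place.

f = (1/2)^(τ/t½) = (1/2)^(46/23) ≈ 0.2500.
C₀ = D/Vd = 1120/70 ≈ 16.000 mg/L.
Before the 6th dose, 5 doses have been given. Superposition: Cmin = C₀·(f + f² + … + f^5).
≈ 16.000 × (0.2500 + 0.0625 + 0.0156 + 0.0039 + 0.0010) ≈ 16.000 × 0.3330 ≈ 5.328 mg/L.

5.3 mg/L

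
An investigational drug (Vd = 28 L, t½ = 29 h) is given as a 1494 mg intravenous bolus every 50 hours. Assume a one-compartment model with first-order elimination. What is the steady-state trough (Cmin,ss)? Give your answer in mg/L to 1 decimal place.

23.2 mg/L

τ/t½ = 50/29 ≈ 1.7241, so fraction remaining f = (1/2)^(50/29) ≈ 0.3027.
Each bolus raises the concentration by D/Vd = 1494/28 ≈ 53.357 mg/L.
Steady-state trough Cmin,ss = C₀·f/(1−f) ≈ 53.357 × 0.3027/0.6973 ≈ 23.162 mg/L.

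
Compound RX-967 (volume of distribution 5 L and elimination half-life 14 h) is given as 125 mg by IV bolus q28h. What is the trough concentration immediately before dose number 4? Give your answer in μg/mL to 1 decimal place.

8.2 μg/mL

f = (1/2)^(τ/t½) = (1/2)^(28/14) ≈ 0.2500.
C₀ = D/Vd = 125/5 ≈ 25.000 μg/mL.
Before the 4th dose, 3 doses have been given. Superposition: Cmin = C₀·(f + f² + … + f^3).
≈ 25.000 × (0.2500 + 0.0625 + 0.0156) ≈ 25.000 × 0.3281 ≈ 8.203 μg/mL.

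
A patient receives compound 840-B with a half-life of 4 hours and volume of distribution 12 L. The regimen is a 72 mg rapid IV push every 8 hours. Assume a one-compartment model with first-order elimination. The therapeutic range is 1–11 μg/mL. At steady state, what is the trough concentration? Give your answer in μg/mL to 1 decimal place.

2.0 μg/mL

The dosing interval is 2 half-lives, so f = 2^(−2) = 0.25.
Accumulation ratio R = 1/(1 − f) = 1/0.75 = 4/3.
Single-dose peak C₀ = D/Vd = 72/12 = 6 μg/mL.
Steady-state peak Cmax,ss = C₀·R = 6 × 4/3 ≈ 8.000 μg/mL.
Steady-state trough Cmin,ss = Cmax,ss·f ≈ 8.000 × 0.25 ≈ 2.000 μg/mL.
Trough 2.0 μg/mL vs MEC 1 μg/mL: adequate.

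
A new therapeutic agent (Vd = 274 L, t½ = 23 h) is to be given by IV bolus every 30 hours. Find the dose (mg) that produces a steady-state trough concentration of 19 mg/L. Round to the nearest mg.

7651 mg

τ/t½ = 30/23 ≈ 1.3043, so f = (1/2)^(30/23) ≈ 0.404904.
Cmin,ss = (D/Vd)·f/(1−f), so D = Cmin,ss·Vd·(1−f)/f.
D = 19 × 274 × (1−f)/f ≈ 19 × 274 × 1.46972 ≈ 7651.36 mg.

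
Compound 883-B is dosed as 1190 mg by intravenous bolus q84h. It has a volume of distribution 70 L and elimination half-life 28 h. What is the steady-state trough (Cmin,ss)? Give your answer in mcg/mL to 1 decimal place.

The dosing interval is 3 half-lives, so f = 2^(−3) = 0.125.
At steady state, R = 1/(1 − 0.125) = 8/7.
Single-dose peak C₀ = D/Vd = 1190/70 = 17 mcg/mL.
Steady-state peak Cmax,ss = C₀·R = 17 × 8/7 ≈ 19.429 mcg/mL.
Steady-state trough Cmin,ss = Cmax,ss·f ≈ 19.429 × 0.125 ≈ 2.429 mcg/mL.

2.4 mcg/mL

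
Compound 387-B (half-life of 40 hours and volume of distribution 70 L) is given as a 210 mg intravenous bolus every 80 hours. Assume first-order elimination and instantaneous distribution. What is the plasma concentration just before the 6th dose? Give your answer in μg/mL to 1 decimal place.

f = (1/2)^(τ/t½) = (1/2)^(80/40) ≈ 0.2500.
C₀ = D/Vd = 210/70 ≈ 3.000 μg/mL.
Before the 6th dose, 5 doses have been given. Superposition: Cmin = C₀·(f + f² + … + f^5).
≈ 3.000 × (0.2500 + 0.0625 + 0.0156 + 0.0039 + 0.0010) ≈ 3.000 × 0.3330 ≈ 0.999 μg/mL.

1.0 μg/mL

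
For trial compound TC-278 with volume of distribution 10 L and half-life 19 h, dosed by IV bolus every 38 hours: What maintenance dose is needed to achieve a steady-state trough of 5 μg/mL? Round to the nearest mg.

τ/t½ = 38/19 ≈ 2, so f = (1/2)^(38/19) ≈ 0.250000.
Cmin,ss = (D/Vd)·f/(1−f), so D = Cmin,ss·Vd·(1−f)/f.
D = 5 × 10 × (1−f)/f ≈ 5 × 10 × 3.00000 ≈ 150.00 mg.

150 mg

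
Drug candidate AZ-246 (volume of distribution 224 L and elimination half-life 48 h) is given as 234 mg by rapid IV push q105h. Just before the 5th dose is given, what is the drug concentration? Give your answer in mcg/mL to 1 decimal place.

0.3 mcg/mL

f = (1/2)^(τ/t½) = (1/2)^(105/48) ≈ 0.2195.
C₀ = D/Vd = 234/224 ≈ 1.045 mcg/mL.
Before the 5th dose, 4 doses have been given. Superposition: Cmin = C₀·(f + f² + … + f^4).
≈ 1.045 × (0.2195 + 0.0482 + 0.0106 + 0.0023) ≈ 1.045 × 0.2806 ≈ 0.293 mcg/mL.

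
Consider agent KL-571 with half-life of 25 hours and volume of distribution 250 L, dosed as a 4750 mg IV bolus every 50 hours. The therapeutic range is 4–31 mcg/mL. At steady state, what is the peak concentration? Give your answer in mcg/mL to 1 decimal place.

The dosing interval is 2 half-lives, so f = 2^(−2) = 0.25.
Accumulation ratio R = 1/(1 − f) = 1/0.75 = 4/3.
Single-dose peak C₀ = D/Vd = 4750/250 = 19 mcg/mL.
Steady-state peak Cmax,ss = C₀·R = 19 × 4/3 ≈ 25.333 mcg/mL.
Peak 25.3 mcg/mL vs MTC 31 mcg/mL: below toxic threshold.

25.3 mcg/mL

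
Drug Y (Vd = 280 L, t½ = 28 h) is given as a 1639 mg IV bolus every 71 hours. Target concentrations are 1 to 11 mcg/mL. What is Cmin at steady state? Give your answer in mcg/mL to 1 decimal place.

1.2 mcg/mL

k = ln2/t½ = ln2/28 ≈ 0.024755 h⁻¹; fraction remaining f = e^(−kτ) = e^(−0.024755×71) ≈ 0.1725.
Accumulation ratio R = 1/(1 − f) ≈ 1/0.8275 ≈ 1.2085.
Single-dose peak C₀ = D/Vd = 1639/280 ≈ 5.854 mcg/mL.
Cmax,ss = C₀/(1 − f) ≈ 5.854/0.8275 ≈ 7.074 mcg/mL.
Steady-state trough Cmin,ss = Cmax,ss·f ≈ 7.074 × 0.1725 ≈ 1.220 mcg/mL.
Trough 1.2 mcg/mL vs MEC 1 mcg/mL: adequate.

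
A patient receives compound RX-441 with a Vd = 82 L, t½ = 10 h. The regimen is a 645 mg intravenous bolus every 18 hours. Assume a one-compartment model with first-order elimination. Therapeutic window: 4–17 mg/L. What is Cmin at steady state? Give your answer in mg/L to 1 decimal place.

Over one 18-h interval, 18/10 ≈ 1.8 half-lives elapse, leaving f ≈ 0.2872 of each dose.
Single-dose peak C₀ = D/Vd = 645/82 ≈ 7.866 mg/L.
Steady-state trough Cmin,ss = C₀·f/(1−f) ≈ 7.866 × 0.2872/0.7128 ≈ 3.169 mg/L.
Trough 3.2 mg/L vs MEC 4 mg/L: subtherapeutic.

3.2 mg/L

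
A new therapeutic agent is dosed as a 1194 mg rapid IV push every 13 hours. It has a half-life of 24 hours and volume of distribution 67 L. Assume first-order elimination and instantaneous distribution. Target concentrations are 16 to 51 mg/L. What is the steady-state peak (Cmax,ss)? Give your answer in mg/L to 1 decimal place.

τ/t½ = 13/24 ≈ 0.54167, so fraction remaining f = (1/2)^(13/24) ≈ 0.6870.
At steady state, accumulation factor R = 1/(1 − e^(−kτ)) ≈ 3.1949.
Each bolus raises the concentration by D/Vd = 1194/67 ≈ 17.821 mg/L.
Steady-state peak Cmax,ss = C₀·R ≈ 17.821 × 3.1949 ≈ 56.936 mg/L.
Peak 56.9 mg/L vs MTC 51 mg/L: exceeds toxic threshold.

56.9 mg/L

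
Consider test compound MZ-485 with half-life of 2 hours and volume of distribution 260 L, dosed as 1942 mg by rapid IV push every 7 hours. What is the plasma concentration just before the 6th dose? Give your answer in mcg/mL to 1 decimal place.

f = (1/2)^(τ/t½) = (1/2)^(7/2) ≈ 0.0884.
C₀ = D/Vd = 1942/260 ≈ 7.469 mcg/mL.
Before the 6th dose, 5 doses have been given. Superposition: Cmin = C₀·(f + f² + … + f^5).
≈ 7.469 × (0.0884 + 0.0078 + 0.0007 + 0.0001 + 0.0000) ≈ 7.469 × 0.0970 ≈ 0.724 mcg/mL.

0.7 mcg/mL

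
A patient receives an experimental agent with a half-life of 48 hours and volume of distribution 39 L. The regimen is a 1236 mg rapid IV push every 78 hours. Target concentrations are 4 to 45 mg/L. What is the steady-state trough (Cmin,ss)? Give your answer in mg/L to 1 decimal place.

Over one 78-h interval, 78/48 ≈ 1.625 half-lives elapse, leaving f ≈ 0.3242 of each dose.
Single-dose peak C₀ = D/Vd = 1236/39 ≈ 31.692 mg/L.
Steady-state trough Cmin,ss = C₀·f/(1−f) ≈ 31.692 × 0.3242/0.6758 ≈ 15.204 mg/L.
Trough 15.2 mg/L vs MEC 4 mg/L: adequate.

15.2 mg/L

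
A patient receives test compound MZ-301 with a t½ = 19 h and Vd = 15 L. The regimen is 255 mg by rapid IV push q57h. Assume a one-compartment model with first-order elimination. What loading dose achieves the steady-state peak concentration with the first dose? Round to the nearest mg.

f = (1/2)^(57/19) ≈ 0.125000; accumulation ratio R = 1/(1−f) ≈ 1.14286.
Loading dose to hit Cmax,ss on first dose: D_load = D_maint·R ≈ 255 × 1.14286 ≈ 291.43 mg.

291 mg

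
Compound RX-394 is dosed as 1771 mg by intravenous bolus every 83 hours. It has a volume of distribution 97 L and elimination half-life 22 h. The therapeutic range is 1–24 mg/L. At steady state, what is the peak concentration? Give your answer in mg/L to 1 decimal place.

19.7 mg/L

Over one 83-h interval, 83/22 ≈ 3.7727 half-lives elapse, leaving f ≈ 0.0732 of each dose.
At steady state, accumulation factor R = 1/(1 − e^(−kτ)) ≈ 1.0790.
Each bolus raises the concentration by D/Vd = 1771/97 ≈ 18.258 mg/L.
Steady-state peak Cmax,ss = C₀·R ≈ 18.258 × 1.0790 ≈ 19.700 mg/L.
Peak 19.7 mg/L vs MTC 24 mg/L: below toxic threshold.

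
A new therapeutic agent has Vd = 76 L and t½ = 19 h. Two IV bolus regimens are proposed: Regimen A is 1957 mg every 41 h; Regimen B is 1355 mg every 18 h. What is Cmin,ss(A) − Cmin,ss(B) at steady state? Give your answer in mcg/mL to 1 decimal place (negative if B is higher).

Regimen A: f = (1/2)^(41/19) ≈ 0.2241; Cmin,ss = (1957/76)·f/(1−f) ≈ 7.437 mcg/mL.
Regimen B: f = (1/2)^(18/19) ≈ 0.5186; Cmin,ss = (1355/76)·f/(1−f) ≈ 19.207 mcg/mL.
Difference ≈ 7.437 − 19.207 ≈ -11.770 mcg/mL.

-11.8 mcg/mL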